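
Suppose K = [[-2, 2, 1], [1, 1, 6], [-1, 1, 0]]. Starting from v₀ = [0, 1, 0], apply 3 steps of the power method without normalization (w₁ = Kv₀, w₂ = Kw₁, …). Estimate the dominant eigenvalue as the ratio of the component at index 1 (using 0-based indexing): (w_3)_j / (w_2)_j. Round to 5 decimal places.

0.22222

w1 = Kv₀ = (2, 1, 1)
w2 = Kw1 = (-1, 9, -1)
w3 = Kw2 = (19, 2, 10)
Ratio at component: 2 / 9 = 0.22222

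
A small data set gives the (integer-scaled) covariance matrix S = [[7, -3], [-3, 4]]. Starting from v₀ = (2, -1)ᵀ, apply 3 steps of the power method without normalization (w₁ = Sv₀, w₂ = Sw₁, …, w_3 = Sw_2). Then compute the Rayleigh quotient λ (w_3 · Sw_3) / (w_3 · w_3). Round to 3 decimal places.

w1 = Sv₀ = (7·2 + (-3)·(-1); (-3)·2 + 4·(-1)) = (17, -10)
w2 = Sw1 = (7·17 + (-3)·(-10); (-3)·17 + 4·(-10)) = (149, -91)
w3 = Sw2 = (1316, -811)
Sw3 = (11645, -7192)
w3·Sw3 = 1316·11645 + (-811)·(-7192) = 21157532; w3·w3 = 1316·1316 + (-811)·(-811) = 2389577
λ ≈ 21157532/2389577 = 8.854

λ ≈ 8.854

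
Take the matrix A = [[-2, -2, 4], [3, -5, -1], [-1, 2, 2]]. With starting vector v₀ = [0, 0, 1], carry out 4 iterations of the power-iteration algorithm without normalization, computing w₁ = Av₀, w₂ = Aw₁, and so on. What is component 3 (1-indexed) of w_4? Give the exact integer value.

-44

w1 = Av₀ = ((-2)·0 + (-2)·0 + 4·1; 3·0 + (-5)·0 + (-1)·1; (-1)·0 + 2·0 + 2·1) = (4, -1, 2)
w2 = Aw1 = ((-2)·4 + (-2)·(-1) + 4·2; 3·4 + (-5)·(-1) + (-1)·2; (-1)·4 + 2·(-1) + 2·2) = (2, 15, -2)
w3 = Aw2 = (-42, -67, 24)
w4 = Aw3 = (314, 185, -44)
The requested component of w4 is -44.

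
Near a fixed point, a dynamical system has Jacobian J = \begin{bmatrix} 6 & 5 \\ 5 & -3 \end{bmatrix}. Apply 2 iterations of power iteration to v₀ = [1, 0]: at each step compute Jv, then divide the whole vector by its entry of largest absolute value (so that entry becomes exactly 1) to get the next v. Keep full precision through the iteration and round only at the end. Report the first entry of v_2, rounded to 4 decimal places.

Jv0 = (6.00000, 5.00000); divide by 6.00000 → v1 = (1.00000, 0.83333)
Jv1 = (10.16667, 2.50000); divide by 10.16667 → v2 = (1.00000, 0.24590)
Requested entry of v2: 61/61 = 1.0000

1.0000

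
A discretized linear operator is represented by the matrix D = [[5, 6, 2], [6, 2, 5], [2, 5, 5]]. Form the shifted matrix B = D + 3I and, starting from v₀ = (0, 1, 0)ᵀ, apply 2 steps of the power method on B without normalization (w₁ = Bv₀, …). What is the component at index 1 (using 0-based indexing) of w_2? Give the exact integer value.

86

B = D + 3I has rows (8, 6, 2); (6, 5, 5); (2, 5, 8)
w1 = Bv₀ = (8·0 + 6·1 + 2·0; 6·0 + 5·1 + 5·0; 2·0 + 5·1 + 8·0) = (6, 5, 5)
w2 = Bw1 = (8·6 + 6·5 + 2·5; 6·6 + 5·5 + 5·5; 2·6 + 5·5 + 8·5) = (88, 86, 77)
Requested component of w2: 86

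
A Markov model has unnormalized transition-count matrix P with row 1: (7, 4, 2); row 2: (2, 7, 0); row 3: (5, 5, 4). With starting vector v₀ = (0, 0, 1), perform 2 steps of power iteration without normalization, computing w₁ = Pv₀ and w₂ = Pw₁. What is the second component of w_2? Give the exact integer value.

4

w1 = Pv₀ = (7·0 + 4·0 + 2·1; 2·0 + 7·0 + 0·1; 5·0 + 5·0 + 4·1) = (2, 0, 4)
w2 = Pw1 = (7·2 + 4·0 + 2·4; 2·2 + 7·0 + 0·4; 5·2 + 5·0 + 4·4) = (22, 4, 26)
The requested component of w2 is 4.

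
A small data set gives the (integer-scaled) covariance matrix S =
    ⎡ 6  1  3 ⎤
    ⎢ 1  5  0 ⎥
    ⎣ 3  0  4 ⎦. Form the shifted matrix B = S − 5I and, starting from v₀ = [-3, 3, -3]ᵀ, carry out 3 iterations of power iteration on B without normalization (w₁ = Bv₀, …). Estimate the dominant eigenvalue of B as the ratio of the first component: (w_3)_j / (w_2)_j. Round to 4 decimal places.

B = S − 5I has rows (1, 1, 3); (1, 0, 0); (3, 0, -1)
w1 = Bv₀ = (1·(-3) + 1·3 + 3·(-3); 1·(-3) + 0·3 + 0·(-3); 3·(-3) + 0·3 + (-1)·(-3)) = (-9, -3, -6)
w2 = Bw1 = (1·(-9) + 1·(-3) + 3·(-6); 1·(-9) + 0·(-3) + 0·(-6); 3·(-9) + 0·(-3) + (-1)·(-6)) = (-30, -9, -21)
w3 = Bw2 = (-102, -30, -69)
Ratio: -102/-30 = 3.4000

3.4000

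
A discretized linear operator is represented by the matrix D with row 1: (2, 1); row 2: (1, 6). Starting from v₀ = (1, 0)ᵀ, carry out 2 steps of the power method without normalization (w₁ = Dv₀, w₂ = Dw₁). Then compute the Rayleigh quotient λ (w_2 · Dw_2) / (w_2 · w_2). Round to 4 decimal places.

λ ≈ 5.7753

w1 = Dv₀ = (2·1 + 1·0; 1·1 + 6·0) = (2, 1)
w2 = Dw1 = (2·2 + 1·1; 1·2 + 6·1) = (5, 8)
Dw2 = (18, 53)
w2·Dw2 = 5·18 + 8·53 = 514; w2·w2 = 5·5 + 8·8 = 89
λ ≈ 514/89 = 5.7753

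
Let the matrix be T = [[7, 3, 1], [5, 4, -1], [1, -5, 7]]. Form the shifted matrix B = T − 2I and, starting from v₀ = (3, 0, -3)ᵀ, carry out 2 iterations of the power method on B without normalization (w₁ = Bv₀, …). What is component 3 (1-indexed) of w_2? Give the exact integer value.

-138

B = T − 2I has rows (5, 3, 1); (5, 2, -1); (1, -5, 5)
w1 = Bv₀ = (5·3 + 3·0 + 1·(-3); 5·3 + 2·0 + (-1)·(-3); 1·3 + (-5)·0 + 5·(-3)) = (12, 18, -12)
w2 = Bw1 = (5·12 + 3·18 + 1·(-12); 5·12 + 2·18 + (-1)·(-12); 1·12 + (-5)·18 + 5·(-12)) = (102, 108, -138)
Requested component of w2: -138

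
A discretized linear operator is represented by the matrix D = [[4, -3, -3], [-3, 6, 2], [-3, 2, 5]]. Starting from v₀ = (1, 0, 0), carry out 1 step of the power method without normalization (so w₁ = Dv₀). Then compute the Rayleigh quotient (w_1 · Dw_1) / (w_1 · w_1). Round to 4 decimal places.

λ ≈ 10.0882

w1 = Dv₀ = (4, -3, -3)
Dw1 = (34, -36, -33)
w1·Dw1 = 4·34 + (-3)·(-36) + (-3)·(-33) = 343; w1·w1 = 4·4 + (-3)·(-3) + (-3)·(-3) = 34
λ ≈ 343/34 = 10.0882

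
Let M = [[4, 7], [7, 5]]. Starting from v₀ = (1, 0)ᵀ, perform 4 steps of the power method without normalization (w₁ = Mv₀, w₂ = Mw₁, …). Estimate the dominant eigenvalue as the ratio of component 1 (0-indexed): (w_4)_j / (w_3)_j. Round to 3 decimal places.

11.373

w1 = Mv₀ = (4·1 + 7·0; 7·1 + 5·0) = (4, 7)
w2 = Mw1 = (4·4 + 7·7; 7·4 + 5·7) = (65, 63)
w3 = Mw2 = (701, 770)
w4 = Mw3 = (8194, 8757)
Ratio at component: 8757 / 770 = 11.373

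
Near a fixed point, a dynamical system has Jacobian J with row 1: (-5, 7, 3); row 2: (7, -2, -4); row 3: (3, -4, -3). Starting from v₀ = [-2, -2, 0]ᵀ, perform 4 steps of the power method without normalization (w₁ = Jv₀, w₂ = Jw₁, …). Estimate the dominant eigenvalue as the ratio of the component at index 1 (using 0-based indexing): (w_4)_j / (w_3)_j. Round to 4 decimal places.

-6.8187

w1 = Jv₀ = (-4, -10, 2)
w2 = Jw1 = (-44, -16, 22)
w3 = Jw2 = (174, -364, -134)
w4 = Jw3 = (-3820, 2482, 2380)
Ratio at component: 2482 / -364 = -6.8187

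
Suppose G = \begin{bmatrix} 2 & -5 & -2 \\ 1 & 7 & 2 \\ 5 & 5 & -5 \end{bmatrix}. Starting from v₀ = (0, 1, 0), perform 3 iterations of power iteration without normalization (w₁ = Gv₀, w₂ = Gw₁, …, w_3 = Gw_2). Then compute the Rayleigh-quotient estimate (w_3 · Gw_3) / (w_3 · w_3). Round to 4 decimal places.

λ ≈ 6.1042

w1 = Gv₀ = (2·0 + (-5)·1 + (-2)·0; 1·0 + 7·1 + 2·0; 5·0 + 5·1 + (-5)·0) = (-5, 7, 5)
w2 = Gw1 = (2·(-5) + (-5)·7 + (-2)·5; 1·(-5) + 7·7 + 2·5; 5·(-5) + 5·7 + (-5)·5) = (-55, 54, -15)
w3 = Gw2 = (-350, 293, 70)
Gw3 = (-2305, 1841, -635)
w3·Gw3 = (-350)·(-2305) + 293·1841 + 70·(-635) = 1301713; w3·w3 = (-350)·(-350) + 293·293 + 70·70 = 213249
λ ≈ 1301713/213249 = 6.1042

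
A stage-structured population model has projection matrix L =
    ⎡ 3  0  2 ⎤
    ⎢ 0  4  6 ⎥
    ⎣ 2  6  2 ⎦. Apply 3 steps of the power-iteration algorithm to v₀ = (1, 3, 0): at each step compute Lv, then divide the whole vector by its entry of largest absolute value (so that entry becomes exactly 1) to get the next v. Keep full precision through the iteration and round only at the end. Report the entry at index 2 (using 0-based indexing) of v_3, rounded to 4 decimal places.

Lv0 = (3.00000, 12.00000, 20.00000); divide by 20.00000 → v1 = (0.15000, 0.60000, 1.00000)
Lv1 = (2.45000, 8.40000, 5.90000); divide by 8.40000 → v2 = (0.29167, 1.00000, 0.70238)
Lv2 = (2.27976, 8.21429, 7.98810); divide by 8.21429 → v3 = (0.27754, 1.00000, 0.97246)
Requested entry of v3: 1342/1380 = 0.9725

0.9725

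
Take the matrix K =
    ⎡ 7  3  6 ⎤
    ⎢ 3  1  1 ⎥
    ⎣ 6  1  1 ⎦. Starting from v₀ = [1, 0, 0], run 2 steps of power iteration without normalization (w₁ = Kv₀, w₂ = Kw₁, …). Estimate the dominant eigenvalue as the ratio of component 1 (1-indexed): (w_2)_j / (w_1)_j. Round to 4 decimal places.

w1 = Kv₀ = (7, 3, 6)
w2 = Kw1 = (94, 30, 51)
Ratio at component: 94 / 7 = 13.4286

λ ≈ 13.4286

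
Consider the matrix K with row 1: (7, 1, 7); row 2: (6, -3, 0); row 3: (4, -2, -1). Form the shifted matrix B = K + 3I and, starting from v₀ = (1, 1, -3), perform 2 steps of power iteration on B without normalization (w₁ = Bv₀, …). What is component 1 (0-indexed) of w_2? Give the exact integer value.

B = K + 3I has rows (10, 1, 7); (6, 0, 0); (4, -2, 2)
w1 = Bv₀ = (-10, 6, -4)
w2 = Bw1 = (-122, -60, -60)
Requested component of w2: -60

-60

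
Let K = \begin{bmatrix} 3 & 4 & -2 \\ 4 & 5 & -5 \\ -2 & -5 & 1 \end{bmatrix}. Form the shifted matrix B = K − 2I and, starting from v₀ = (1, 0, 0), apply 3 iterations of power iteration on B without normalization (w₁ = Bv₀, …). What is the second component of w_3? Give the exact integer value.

262

B = K − 2I has rows (1, 4, -2); (4, 3, -5); (-2, -5, -1)
w1 = Bv₀ = (1·1 + 4·0 + (-2)·0; 4·1 + 3·0 + (-5)·0; (-2)·1 + (-5)·0 + (-1)·0) = (1, 4, -2)
w2 = Bw1 = (1·1 + 4·4 + (-2)·(-2); 4·1 + 3·4 + (-5)·(-2); (-2)·1 + (-5)·4 + (-1)·(-2)) = (21, 26, -20)
w3 = Bw2 = (165, 262, -152)
Requested component of w3: 262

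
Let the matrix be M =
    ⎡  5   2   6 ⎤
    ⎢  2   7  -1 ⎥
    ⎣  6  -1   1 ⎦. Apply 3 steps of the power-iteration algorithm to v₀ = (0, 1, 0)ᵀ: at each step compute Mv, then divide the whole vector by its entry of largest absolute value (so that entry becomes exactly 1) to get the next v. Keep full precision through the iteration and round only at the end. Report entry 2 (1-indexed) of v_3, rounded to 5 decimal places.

1.00000

Mv0 = (2.000000, 7.000000, -1.000000); divide by 7.000000 → v1 = (0.285714, 1.000000, -0.142857)
Mv1 = (2.571429, 7.714286, 0.571429); divide by 7.714286 → v2 = (0.333333, 1.000000, 0.074074)
Mv2 = (4.111111, 7.592593, 1.074074); divide by 7.592593 → v3 = (0.541463, 1.000000, 0.141463)
Requested entry of v3: 410/410 = 1.00000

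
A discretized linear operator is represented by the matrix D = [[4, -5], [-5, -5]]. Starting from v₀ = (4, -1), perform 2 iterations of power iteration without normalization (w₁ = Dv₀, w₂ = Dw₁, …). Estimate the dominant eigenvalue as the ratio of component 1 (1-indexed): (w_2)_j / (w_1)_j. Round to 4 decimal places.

w1 = Dv₀ = (4·4 + (-5)·(-1); (-5)·4 + (-5)·(-1)) = (21, -15)
w2 = Dw1 = (4·21 + (-5)·(-15); (-5)·21 + (-5)·(-15)) = (159, -30)
Ratio at component: 159 / 21 = 7.5714

λ ≈ 7.5714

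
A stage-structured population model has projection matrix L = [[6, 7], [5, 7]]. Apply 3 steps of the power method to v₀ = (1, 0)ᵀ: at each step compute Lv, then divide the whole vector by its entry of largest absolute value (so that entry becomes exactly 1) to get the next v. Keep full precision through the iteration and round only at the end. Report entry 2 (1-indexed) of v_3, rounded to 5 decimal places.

Lv0 = (6.000000, 5.000000); divide by 6.000000 → v1 = (1.000000, 0.833333)
Lv1 = (11.833333, 10.833333); divide by 11.833333 → v2 = (1.000000, 0.915493)
Lv2 = (12.408451, 11.408451); divide by 12.408451 → v3 = (1.000000, 0.919410)
Requested entry of v3: 810/881 = 0.91941

0.91941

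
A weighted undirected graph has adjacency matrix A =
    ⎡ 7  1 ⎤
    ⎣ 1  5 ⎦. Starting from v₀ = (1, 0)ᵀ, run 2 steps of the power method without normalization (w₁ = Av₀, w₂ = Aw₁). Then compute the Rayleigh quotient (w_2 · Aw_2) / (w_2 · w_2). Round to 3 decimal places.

w1 = Av₀ = (7·1 + 1·0; 1·1 + 5·0) = (7, 1)
w2 = Aw1 = (7·7 + 1·1; 1·7 + 5·1) = (50, 12)
Aw2 = (362, 110)
w2·Aw2 = 50·362 + 12·110 = 19420; w2·w2 = 50·50 + 12·12 = 2644
λ ≈ 19420/2644 = 7.345

λ ≈ 7.345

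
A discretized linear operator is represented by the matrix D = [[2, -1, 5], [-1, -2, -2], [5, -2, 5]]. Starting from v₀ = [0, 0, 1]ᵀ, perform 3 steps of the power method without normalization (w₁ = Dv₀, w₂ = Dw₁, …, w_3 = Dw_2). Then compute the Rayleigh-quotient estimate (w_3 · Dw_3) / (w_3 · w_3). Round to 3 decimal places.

λ ≈ 9.154

w1 = Dv₀ = (2·0 + (-1)·0 + 5·1; (-1)·0 + (-2)·0 + (-2)·1; 5·0 + (-2)·0 + 5·1) = (5, -2, 5)
w2 = Dw1 = (2·5 + (-1)·(-2) + 5·5; (-1)·5 + (-2)·(-2) + (-2)·5; 5·5 + (-2)·(-2) + 5·5) = (37, -11, 54)
w3 = Dw2 = (355, -123, 477)
Dw3 = (3218, -1063, 4406)
w3·Dw3 = 355·3218 + (-123)·(-1063) + 477·4406 = 3374801; w3·w3 = 355·355 + (-123)·(-123) + 477·477 = 368683
λ ≈ 3374801/368683 = 9.154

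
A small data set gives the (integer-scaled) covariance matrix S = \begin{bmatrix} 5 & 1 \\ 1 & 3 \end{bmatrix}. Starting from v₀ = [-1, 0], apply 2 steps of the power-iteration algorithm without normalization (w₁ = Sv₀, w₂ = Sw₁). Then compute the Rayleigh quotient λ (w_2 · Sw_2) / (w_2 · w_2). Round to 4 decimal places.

w1 = Sv₀ = (-5, -1)
w2 = Sw1 = (-26, -8)
Sw2 = (-138, -50)
w2·Sw2 = (-26)·(-138) + (-8)·(-50) = 3988; w2·w2 = (-26)·(-26) + (-8)·(-8) = 740
λ ≈ 3988/740 = 5.3892

λ ≈ 5.3892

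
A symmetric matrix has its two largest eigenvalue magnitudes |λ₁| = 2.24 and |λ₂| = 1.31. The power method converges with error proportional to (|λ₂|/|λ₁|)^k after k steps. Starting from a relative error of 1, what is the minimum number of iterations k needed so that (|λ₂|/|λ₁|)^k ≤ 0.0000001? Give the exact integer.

|λ₂/λ₁| = 1.31/2.24 = 0.58482
Need k ≥ ln(0.0000001) / ln(0.58482) = -16.1181 / -0.5364 ≈ 30.046
Smallest integer k satisfying the bound: 31

31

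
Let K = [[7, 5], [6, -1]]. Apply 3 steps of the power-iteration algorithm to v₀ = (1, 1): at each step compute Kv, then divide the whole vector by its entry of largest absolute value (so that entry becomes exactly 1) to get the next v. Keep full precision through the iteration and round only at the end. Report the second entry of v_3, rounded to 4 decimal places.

Kv0 = (12.00000, 5.00000); divide by 12.00000 → v1 = (1.00000, 0.41667)
Kv1 = (9.08333, 5.58333); divide by 9.08333 → v2 = (1.00000, 0.61468)
Kv2 = (10.07339, 5.38532); divide by 10.07339 → v3 = (1.00000, 0.53461)
Requested entry of v3: 587/1098 = 0.5346

0.5346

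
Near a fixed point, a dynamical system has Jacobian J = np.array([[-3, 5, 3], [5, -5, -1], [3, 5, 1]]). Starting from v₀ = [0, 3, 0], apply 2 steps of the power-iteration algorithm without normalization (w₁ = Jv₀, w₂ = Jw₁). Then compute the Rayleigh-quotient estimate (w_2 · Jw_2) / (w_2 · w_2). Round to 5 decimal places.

w1 = Jv₀ = ((-3)·0 + 5·3 + 3·0; 5·0 + (-5)·3 + (-1)·0; 3·0 + 5·3 + 1·0) = (15, -15, 15)
w2 = Jw1 = ((-3)·15 + 5·(-15) + 3·15; 5·15 + (-5)·(-15) + (-1)·15; 3·15 + 5·(-15) + 1·15) = (-75, 135, -15)
Jw2 = (855, -1035, 435)
w2·Jw2 = (-75)·855 + 135·(-1035) + (-15)·435 = -210375; w2·w2 = (-75)·(-75) + 135·135 + (-15)·(-15) = 24075
λ ≈ -210375/24075 = -8.73832

-8.73832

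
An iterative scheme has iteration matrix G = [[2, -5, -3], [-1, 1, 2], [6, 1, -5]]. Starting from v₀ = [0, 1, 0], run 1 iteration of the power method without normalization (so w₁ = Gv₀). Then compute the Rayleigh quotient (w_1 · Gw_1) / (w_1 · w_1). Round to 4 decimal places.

w1 = Gv₀ = (2·0 + (-5)·1 + (-3)·0; (-1)·0 + 1·1 + 2·0; 6·0 + 1·1 + (-5)·0) = (-5, 1, 1)
Gw1 = (-18, 8, -34)
w1·Gw1 = (-5)·(-18) + 1·8 + 1·(-34) = 64; w1·w1 = (-5)·(-5) + 1·1 + 1·1 = 27
λ ≈ 64/27 = 2.3704

2.3704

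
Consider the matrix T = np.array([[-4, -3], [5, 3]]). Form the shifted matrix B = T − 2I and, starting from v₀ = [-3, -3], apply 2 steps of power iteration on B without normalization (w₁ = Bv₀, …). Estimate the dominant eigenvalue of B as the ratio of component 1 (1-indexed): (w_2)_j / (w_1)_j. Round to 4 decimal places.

μ ≈ -4.0000

B = T − 2I has rows (-6, -3); (5, 1)
w1 = Bv₀ = (27, -18)
w2 = Bw1 = (-108, 117)
Ratio: -108/27 = -4.0000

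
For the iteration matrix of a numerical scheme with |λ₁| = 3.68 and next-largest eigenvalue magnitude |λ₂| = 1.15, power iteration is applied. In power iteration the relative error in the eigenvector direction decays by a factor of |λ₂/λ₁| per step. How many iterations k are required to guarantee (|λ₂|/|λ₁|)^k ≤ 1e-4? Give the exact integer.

8

|λ₂/λ₁| = 1.15/3.68 = 0.31250
Need k ≥ ln(1e-4) / ln(0.31250) = -9.2103 / -1.1632 ≈ 7.918
Smallest integer k satisfying the bound: 8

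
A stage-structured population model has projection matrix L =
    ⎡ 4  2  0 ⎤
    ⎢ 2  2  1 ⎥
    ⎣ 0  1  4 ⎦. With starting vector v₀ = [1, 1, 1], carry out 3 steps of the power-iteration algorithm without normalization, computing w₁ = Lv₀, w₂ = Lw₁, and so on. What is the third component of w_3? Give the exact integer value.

127

w1 = Lv₀ = (6, 5, 5)
w2 = Lw1 = (34, 27, 25)
w3 = Lw2 = (190, 147, 127)
The requested component of w3 is 127.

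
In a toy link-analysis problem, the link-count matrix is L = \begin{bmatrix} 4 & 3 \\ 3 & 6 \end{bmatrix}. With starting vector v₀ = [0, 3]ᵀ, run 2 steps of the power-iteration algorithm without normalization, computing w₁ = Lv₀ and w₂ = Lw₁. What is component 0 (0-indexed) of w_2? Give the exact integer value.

w1 = Lv₀ = (4·0 + 3·3; 3·0 + 6·3) = (9, 18)
w2 = Lw1 = (4·9 + 3·18; 3·9 + 6·18) = (90, 135)
The requested component of w2 is 90.

90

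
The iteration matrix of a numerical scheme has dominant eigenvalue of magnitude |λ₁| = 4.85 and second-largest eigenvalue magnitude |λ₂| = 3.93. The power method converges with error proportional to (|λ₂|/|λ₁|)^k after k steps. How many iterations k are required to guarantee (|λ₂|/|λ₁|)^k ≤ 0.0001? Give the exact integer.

|λ₂/λ₁| = 3.93/4.85 = 0.81031
Need k ≥ ln(0.0001) / ln(0.81031) = -9.2103 / -0.2103 ≈ 43.788
Smallest integer k satisfying the bound: 44

44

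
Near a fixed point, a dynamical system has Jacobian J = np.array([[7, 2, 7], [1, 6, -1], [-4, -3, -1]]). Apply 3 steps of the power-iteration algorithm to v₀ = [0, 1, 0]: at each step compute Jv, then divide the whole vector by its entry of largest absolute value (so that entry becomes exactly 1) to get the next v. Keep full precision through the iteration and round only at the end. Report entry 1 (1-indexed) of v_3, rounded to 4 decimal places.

-0.1606

Jv0 = (2.00000, 6.00000, -3.00000); divide by 6.00000 → v1 = (0.33333, 1.00000, -0.50000)
Jv1 = (0.83333, 6.83333, -3.83333); divide by 6.83333 → v2 = (0.12195, 1.00000, -0.56098)
Jv2 = (-1.07317, 6.68293, -2.92683); divide by 6.68293 → v3 = (-0.16058, 1.00000, -0.43796)
Requested entry of v3: -44/274 = -0.1606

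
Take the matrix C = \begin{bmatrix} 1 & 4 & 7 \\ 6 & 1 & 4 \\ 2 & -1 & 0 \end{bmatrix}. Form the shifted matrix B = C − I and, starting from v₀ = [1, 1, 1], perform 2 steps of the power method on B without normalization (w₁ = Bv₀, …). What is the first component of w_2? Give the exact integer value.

B = C − I has rows (0, 4, 7); (6, 0, 4); (2, -1, -1)
w1 = Bv₀ = (11, 10, 0)
w2 = Bw1 = (40, 66, 12)
Requested component of w2: 40

40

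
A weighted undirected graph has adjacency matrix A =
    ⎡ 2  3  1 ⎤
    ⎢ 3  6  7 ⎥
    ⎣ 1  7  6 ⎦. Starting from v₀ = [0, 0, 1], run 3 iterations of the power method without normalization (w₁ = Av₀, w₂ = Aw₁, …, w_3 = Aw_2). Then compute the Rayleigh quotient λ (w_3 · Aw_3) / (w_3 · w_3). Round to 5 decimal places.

13.69219

w1 = Av₀ = (2·0 + 3·0 + 1·1; 3·0 + 6·0 + 7·1; 1·0 + 7·0 + 6·1) = (1, 7, 6)
w2 = Aw1 = (2·1 + 3·7 + 1·6; 3·1 + 6·7 + 7·6; 1·1 + 7·7 + 6·6) = (29, 87, 86)
w3 = Aw2 = (405, 1211, 1154)
Aw3 = (5597, 16559, 15806)
w3·Aw3 = 405·5597 + 1211·16559 + 1154·15806 = 40559858; w3·w3 = 405·405 + 1211·1211 + 1154·1154 = 2962262
λ ≈ 40559858/2962262 = 13.69219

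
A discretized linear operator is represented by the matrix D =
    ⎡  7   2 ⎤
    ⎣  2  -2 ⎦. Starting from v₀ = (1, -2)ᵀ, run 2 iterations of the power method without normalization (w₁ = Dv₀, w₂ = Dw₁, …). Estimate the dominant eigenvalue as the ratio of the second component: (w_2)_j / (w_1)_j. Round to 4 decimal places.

λ ≈ -1.0000

w1 = Dv₀ = (7·1 + 2·(-2); 2·1 + (-2)·(-2)) = (3, 6)
w2 = Dw1 = (7·3 + 2·6; 2·3 + (-2)·6) = (33, -6)
Ratio at component: -6 / 6 = -1.0000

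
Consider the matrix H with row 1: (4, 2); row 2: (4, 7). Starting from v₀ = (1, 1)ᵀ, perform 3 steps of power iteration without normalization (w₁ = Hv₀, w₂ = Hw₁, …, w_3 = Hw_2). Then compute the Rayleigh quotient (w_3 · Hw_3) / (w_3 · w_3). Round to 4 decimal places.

w1 = Hv₀ = (4·1 + 2·1; 4·1 + 7·1) = (6, 11)
w2 = Hw1 = (4·6 + 2·11; 4·6 + 7·11) = (46, 101)
w3 = Hw2 = (386, 891)
Hw3 = (3326, 7781)
w3·Hw3 = 386·3326 + 891·7781 = 8216707; w3·w3 = 386·386 + 891·891 = 942877
λ ≈ 8216707/942877 = 8.7145

λ ≈ 8.7145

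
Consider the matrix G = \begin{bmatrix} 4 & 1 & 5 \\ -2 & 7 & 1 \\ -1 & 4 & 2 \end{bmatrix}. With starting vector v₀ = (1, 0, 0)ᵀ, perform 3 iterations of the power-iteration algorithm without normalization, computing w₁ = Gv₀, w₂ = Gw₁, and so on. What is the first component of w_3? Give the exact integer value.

-57

w1 = Gv₀ = (4·1 + 1·0 + 5·0; (-2)·1 + 7·0 + 1·0; (-1)·1 + 4·0 + 2·0) = (4, -2, -1)
w2 = Gw1 = (4·4 + 1·(-2) + 5·(-1); (-2)·4 + 7·(-2) + 1·(-1); (-1)·4 + 4·(-2) + 2·(-1)) = (9, -23, -14)
w3 = Gw2 = (-57, -193, -129)
The requested component of w3 is -57.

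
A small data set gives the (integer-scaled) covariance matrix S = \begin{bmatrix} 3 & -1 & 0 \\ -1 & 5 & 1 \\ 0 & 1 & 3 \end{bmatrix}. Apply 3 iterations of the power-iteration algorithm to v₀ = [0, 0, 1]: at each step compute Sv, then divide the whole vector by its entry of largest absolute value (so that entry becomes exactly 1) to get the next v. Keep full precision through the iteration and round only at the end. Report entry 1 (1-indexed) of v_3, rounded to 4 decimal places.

-0.2157

Sv0 = (0.00000, 1.00000, 3.00000); divide by 3.00000 → v1 = (0.00000, 0.33333, 1.00000)
Sv1 = (-0.33333, 2.66667, 3.33333); divide by 3.33333 → v2 = (-0.10000, 0.80000, 1.00000)
Sv2 = (-1.10000, 5.10000, 3.80000); divide by 5.10000 → v3 = (-0.21569, 1.00000, 0.74510)
Requested entry of v3: -11/51 = -0.2157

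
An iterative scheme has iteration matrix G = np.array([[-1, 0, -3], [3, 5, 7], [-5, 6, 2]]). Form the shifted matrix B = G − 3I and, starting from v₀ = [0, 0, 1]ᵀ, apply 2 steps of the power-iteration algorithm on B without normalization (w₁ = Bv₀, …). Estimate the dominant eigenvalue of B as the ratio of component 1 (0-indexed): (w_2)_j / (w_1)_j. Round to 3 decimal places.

μ ≈ -0.286

B = G − 3I has rows (-4, 0, -3); (3, 2, 7); (-5, 6, -1)
w1 = Bv₀ = (-3, 7, -1)
w2 = Bw1 = (15, -2, 58)
Ratio: -2/7 = -0.286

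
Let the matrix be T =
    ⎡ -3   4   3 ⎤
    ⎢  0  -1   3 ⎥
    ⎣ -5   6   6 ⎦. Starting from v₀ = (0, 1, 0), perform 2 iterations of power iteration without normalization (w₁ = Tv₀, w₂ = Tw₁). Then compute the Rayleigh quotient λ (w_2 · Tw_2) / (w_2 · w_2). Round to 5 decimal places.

λ ≈ 4.40645

w1 = Tv₀ = ((-3)·0 + 4·1 + 3·0; 0·0 + (-1)·1 + 3·0; (-5)·0 + 6·1 + 6·0) = (4, -1, 6)
w2 = Tw1 = ((-3)·4 + 4·(-1) + 3·6; 0·4 + (-1)·(-1) + 3·6; (-5)·4 + 6·(-1) + 6·6) = (2, 19, 10)
Tw2 = (100, 11, 164)
w2·Tw2 = 2·100 + 19·11 + 10·164 = 2049; w2·w2 = 2·2 + 19·19 + 10·10 = 465
λ ≈ 2049/465 = 4.40645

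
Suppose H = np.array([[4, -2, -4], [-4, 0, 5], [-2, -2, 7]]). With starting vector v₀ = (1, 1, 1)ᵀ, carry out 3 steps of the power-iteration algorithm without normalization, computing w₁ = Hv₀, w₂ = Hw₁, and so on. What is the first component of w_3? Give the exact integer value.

w1 = Hv₀ = (4·1 + (-2)·1 + (-4)·1; (-4)·1 + 0·1 + 5·1; (-2)·1 + (-2)·1 + 7·1) = (-2, 1, 3)
w2 = Hw1 = (4·(-2) + (-2)·1 + (-4)·3; (-4)·(-2) + 0·1 + 5·3; (-2)·(-2) + (-2)·1 + 7·3) = (-22, 23, 23)
w3 = Hw2 = (-226, 203, 159)
The requested component of w3 is -226.

-226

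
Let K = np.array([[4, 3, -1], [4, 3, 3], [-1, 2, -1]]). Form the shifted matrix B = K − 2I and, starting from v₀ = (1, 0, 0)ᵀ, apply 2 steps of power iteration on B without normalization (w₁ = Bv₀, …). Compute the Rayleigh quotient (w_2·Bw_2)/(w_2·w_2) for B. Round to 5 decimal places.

3.51663

B = K − 2I has rows (2, 3, -1); (4, 1, 3); (-1, 2, -3)
w1 = Bv₀ = (2·1 + 3·0 + (-1)·0; 4·1 + 1·0 + 3·0; (-1)·1 + 2·0 + (-3)·0) = (2, 4, -1)
w2 = Bw1 = (2·2 + 3·4 + (-1)·(-1); 4·2 + 1·4 + 3·(-1); (-1)·2 + 2·4 + (-3)·(-1)) = (17, 9, 9)
Bw2 = (52, 104, -26)
w2·Bw2 = 1586; w2·w2 = 451; μ ≈ 1586/451 = 3.51663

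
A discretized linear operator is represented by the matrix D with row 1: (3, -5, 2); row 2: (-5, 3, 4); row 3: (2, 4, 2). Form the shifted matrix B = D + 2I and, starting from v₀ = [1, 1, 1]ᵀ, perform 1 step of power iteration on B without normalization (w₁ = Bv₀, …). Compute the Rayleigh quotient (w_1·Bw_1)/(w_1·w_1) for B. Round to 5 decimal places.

6.83333

B = D + 2I has rows (5, -5, 2); (-5, 5, 4); (2, 4, 4)
w1 = Bv₀ = (2, 4, 10)
Bw1 = (10, 50, 60)
w1·Bw1 = 820; w1·w1 = 120; μ ≈ 820/120 = 6.83333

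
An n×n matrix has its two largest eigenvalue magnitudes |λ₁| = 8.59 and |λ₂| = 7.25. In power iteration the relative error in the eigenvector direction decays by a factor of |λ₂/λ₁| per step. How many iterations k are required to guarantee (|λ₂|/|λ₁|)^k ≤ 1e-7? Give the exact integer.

96

|λ₂/λ₁| = 7.25/8.59 = 0.84400
Need k ≥ ln(1e-7) / ln(0.84400) = -16.1181 / -0.1696 ≈ 95.037
Smallest integer k satisfying the bound: 96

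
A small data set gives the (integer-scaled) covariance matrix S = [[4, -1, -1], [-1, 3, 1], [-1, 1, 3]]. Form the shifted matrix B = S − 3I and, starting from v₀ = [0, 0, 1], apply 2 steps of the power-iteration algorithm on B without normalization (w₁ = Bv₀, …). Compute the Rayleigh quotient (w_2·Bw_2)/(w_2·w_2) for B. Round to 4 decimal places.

B = S − 3I has rows (1, -1, -1); (-1, 0, 1); (-1, 1, 0)
w1 = Bv₀ = (-1, 1, 0)
w2 = Bw1 = (-2, 1, 2)
Bw2 = (-5, 4, 3)
w2·Bw2 = 20; w2·w2 = 9; μ ≈ 20/9 = 2.2222

2.2222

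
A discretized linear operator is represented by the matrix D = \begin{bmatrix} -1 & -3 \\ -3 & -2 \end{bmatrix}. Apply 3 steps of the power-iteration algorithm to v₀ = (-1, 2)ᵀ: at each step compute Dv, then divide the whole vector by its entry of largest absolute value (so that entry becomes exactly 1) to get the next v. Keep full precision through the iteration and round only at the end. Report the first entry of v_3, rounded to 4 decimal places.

1.0000

Dv0 = (-5.00000, -1.00000); divide by -5.00000 → v1 = (1.00000, 0.20000)
Dv1 = (-1.60000, -3.40000); divide by -3.40000 → v2 = (0.47059, 1.00000)
Dv2 = (-3.47059, -3.41176); divide by -3.47059 → v3 = (1.00000, 0.98305)
Requested entry of v3: -59/-59 = 1.0000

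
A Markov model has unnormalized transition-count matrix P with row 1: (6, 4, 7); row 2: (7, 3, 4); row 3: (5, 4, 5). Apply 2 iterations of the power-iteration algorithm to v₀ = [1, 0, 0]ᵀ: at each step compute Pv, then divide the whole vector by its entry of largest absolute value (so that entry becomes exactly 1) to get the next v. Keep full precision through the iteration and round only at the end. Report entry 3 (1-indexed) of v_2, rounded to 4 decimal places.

Pv0 = (6.00000, 7.00000, 5.00000); divide by 7.00000 → v1 = (0.85714, 1.00000, 0.71429)
Pv1 = (14.14286, 11.85714, 11.85714); divide by 14.14286 → v2 = (1.00000, 0.83838, 0.83838)
Requested entry of v2: 83/99 = 0.8384

0.8384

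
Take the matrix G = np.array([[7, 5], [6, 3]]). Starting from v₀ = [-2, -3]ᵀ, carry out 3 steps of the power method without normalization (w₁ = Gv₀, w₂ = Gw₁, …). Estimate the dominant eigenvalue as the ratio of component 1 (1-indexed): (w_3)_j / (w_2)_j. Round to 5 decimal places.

w1 = Gv₀ = (-29, -21)
w2 = Gw1 = (-308, -237)
w3 = Gw2 = (-3341, -2559)
Ratio at component: -3341 / -308 = 10.84740

λ ≈ 10.84740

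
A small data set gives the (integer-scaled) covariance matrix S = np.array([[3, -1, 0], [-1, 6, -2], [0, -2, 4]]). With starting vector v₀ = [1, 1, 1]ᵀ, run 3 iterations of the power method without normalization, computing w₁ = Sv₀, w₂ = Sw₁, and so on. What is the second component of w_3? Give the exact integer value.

65

w1 = Sv₀ = (3·1 + (-1)·1 + 0·1; (-1)·1 + 6·1 + (-2)·1; 0·1 + (-2)·1 + 4·1) = (2, 3, 2)
w2 = Sw1 = (3·2 + (-1)·3 + 0·2; (-1)·2 + 6·3 + (-2)·2; 0·2 + (-2)·3 + 4·2) = (3, 12, 2)
w3 = Sw2 = (-3, 65, -16)
The requested component of w3 is 65.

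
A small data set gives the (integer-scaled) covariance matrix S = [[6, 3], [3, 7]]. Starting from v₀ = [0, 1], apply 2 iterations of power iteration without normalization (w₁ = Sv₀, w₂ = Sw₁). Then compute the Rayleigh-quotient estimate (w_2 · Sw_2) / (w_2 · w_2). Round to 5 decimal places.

λ ≈ 9.46694

w1 = Sv₀ = (6·0 + 3·1; 3·0 + 7·1) = (3, 7)
w2 = Sw1 = (6·3 + 3·7; 3·3 + 7·7) = (39, 58)
Sw2 = (408, 523)
w2·Sw2 = 39·408 + 58·523 = 46246; w2·w2 = 39·39 + 58·58 = 4885
λ ≈ 46246/4885 = 9.46694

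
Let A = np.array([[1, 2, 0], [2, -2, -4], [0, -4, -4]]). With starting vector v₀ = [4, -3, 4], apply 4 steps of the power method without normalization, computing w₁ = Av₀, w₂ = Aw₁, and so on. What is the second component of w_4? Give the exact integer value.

w1 = Av₀ = (-2, -2, -4)
w2 = Aw1 = (-6, 16, 24)
w3 = Aw2 = (26, -140, -160)
w4 = Aw3 = (-254, 972, 1200)
The requested component of w4 is 972.

972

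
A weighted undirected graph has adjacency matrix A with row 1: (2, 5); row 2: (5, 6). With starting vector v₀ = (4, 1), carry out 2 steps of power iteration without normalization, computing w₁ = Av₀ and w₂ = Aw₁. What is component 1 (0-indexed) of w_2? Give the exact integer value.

w1 = Av₀ = (2·4 + 5·1; 5·4 + 6·1) = (13, 26)
w2 = Aw1 = (2·13 + 5·26; 5·13 + 6·26) = (156, 221)
The requested component of w2 is 221.

221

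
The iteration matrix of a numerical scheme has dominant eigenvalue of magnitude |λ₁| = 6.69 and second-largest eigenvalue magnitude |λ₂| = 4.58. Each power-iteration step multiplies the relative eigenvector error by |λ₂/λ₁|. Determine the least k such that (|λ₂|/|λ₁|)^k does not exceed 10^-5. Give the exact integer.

31

|λ₂/λ₁| = 4.58/6.69 = 0.68460
Need k ≥ ln(10^-5) / ln(0.68460) = -11.5129 / -0.3789 ≈ 30.384
Smallest integer k satisfying the bound: 31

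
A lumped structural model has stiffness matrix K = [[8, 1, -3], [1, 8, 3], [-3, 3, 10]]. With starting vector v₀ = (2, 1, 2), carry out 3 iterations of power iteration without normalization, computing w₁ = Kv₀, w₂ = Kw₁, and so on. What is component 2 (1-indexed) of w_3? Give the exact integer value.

2128

w1 = Kv₀ = (11, 16, 17)
w2 = Kw1 = (53, 190, 185)
w3 = Kw2 = (59, 2128, 2261)
The requested component of w3 is 2128.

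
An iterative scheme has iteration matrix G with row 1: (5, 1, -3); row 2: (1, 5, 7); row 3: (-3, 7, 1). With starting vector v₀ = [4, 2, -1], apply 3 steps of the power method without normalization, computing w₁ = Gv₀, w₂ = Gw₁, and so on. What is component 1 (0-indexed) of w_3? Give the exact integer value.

289

w1 = Gv₀ = (25, 7, 1)
w2 = Gw1 = (129, 67, -25)
w3 = Gw2 = (787, 289, 57)
The requested component of w3 is 289.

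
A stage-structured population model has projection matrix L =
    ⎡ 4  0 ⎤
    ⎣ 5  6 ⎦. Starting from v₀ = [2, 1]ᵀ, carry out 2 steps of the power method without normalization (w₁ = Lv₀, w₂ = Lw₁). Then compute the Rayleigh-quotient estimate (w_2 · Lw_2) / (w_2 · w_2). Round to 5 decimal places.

λ ≈ 7.00984

w1 = Lv₀ = (4·2 + 0·1; 5·2 + 6·1) = (8, 16)
w2 = Lw1 = (4·8 + 0·16; 5·8 + 6·16) = (32, 136)
Lw2 = (128, 976)
w2·Lw2 = 32·128 + 136·976 = 136832; w2·w2 = 32·32 + 136·136 = 19520
λ ≈ 136832/19520 = 7.00984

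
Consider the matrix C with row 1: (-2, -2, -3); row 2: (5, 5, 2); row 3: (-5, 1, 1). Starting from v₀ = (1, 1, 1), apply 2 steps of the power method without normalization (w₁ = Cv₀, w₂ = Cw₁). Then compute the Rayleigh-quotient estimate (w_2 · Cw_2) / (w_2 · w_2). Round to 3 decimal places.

w1 = Cv₀ = ((-2)·1 + (-2)·1 + (-3)·1; 5·1 + 5·1 + 2·1; (-5)·1 + 1·1 + 1·1) = (-7, 12, -3)
w2 = Cw1 = ((-2)·(-7) + (-2)·12 + (-3)·(-3); 5·(-7) + 5·12 + 2·(-3); (-5)·(-7) + 1·12 + 1·(-3)) = (-1, 19, 44)
Cw2 = (-168, 178, 68)
w2·Cw2 = (-1)·(-168) + 19·178 + 44·68 = 6542; w2·w2 = (-1)·(-1) + 19·19 + 44·44 = 2298
λ ≈ 6542/2298 = 2.847

2.847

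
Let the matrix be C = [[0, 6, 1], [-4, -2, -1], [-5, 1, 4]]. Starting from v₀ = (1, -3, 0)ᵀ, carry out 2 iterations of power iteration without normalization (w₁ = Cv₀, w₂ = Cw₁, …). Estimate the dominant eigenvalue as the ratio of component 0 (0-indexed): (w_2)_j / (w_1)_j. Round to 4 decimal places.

-0.2222

w1 = Cv₀ = (-18, 2, -8)
w2 = Cw1 = (4, 76, 60)
Ratio at component: 4 / -18 = -0.2222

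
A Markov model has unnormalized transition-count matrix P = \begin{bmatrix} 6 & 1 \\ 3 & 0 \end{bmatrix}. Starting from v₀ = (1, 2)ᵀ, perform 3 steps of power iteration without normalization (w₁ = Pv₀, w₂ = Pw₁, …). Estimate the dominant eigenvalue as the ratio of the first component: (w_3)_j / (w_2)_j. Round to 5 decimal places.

λ ≈ 6.47059

w1 = Pv₀ = (8, 3)
w2 = Pw1 = (51, 24)
w3 = Pw2 = (330, 153)
Ratio at component: 330 / 51 = 6.47059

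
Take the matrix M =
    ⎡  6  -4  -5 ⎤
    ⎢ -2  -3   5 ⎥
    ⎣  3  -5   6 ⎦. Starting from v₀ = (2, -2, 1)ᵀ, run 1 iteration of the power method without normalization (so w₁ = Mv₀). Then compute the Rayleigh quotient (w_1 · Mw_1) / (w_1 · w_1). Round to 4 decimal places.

w1 = Mv₀ = (6·2 + (-4)·(-2) + (-5)·1; (-2)·2 + (-3)·(-2) + 5·1; 3·2 + (-5)·(-2) + 6·1) = (15, 7, 22)
Mw1 = (-48, 59, 142)
w1·Mw1 = 15·(-48) + 7·59 + 22·142 = 2817; w1·w1 = 15·15 + 7·7 + 22·22 = 758
λ ≈ 2817/758 = 3.7164

3.7164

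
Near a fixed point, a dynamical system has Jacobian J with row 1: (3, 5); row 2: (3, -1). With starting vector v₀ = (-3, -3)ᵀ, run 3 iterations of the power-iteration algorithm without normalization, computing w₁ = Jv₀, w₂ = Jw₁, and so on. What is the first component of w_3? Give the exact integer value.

w1 = Jv₀ = (-24, -6)
w2 = Jw1 = (-102, -66)
w3 = Jw2 = (-636, -240)
The requested component of w3 is -636.

-636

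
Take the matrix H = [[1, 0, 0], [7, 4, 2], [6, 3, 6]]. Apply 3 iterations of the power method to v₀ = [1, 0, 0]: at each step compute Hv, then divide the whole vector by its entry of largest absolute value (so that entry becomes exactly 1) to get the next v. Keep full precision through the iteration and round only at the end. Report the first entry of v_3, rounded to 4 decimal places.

0.0019

Hv0 = (1.00000, 7.00000, 6.00000); divide by 7.00000 → v1 = (0.14286, 1.00000, 0.85714)
Hv1 = (0.14286, 6.71429, 9.00000); divide by 9.00000 → v2 = (0.01587, 0.74603, 1.00000)
Hv2 = (0.01587, 5.09524, 8.33333); divide by 8.33333 → v3 = (0.00190, 0.61143, 1.00000)
Requested entry of v3: 1/525 = 0.0019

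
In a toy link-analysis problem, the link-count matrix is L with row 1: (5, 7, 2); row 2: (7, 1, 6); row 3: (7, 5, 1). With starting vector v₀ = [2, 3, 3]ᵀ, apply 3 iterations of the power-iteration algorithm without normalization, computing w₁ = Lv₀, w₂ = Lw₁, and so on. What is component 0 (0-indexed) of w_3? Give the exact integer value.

6804

w1 = Lv₀ = (5·2 + 7·3 + 2·3; 7·2 + 1·3 + 6·3; 7·2 + 5·3 + 1·3) = (37, 35, 32)
w2 = Lw1 = (5·37 + 7·35 + 2·32; 7·37 + 1·35 + 6·32; 7·37 + 5·35 + 1·32) = (494, 486, 466)
w3 = Lw2 = (6804, 6740, 6354)
The requested component of w3 is 6804.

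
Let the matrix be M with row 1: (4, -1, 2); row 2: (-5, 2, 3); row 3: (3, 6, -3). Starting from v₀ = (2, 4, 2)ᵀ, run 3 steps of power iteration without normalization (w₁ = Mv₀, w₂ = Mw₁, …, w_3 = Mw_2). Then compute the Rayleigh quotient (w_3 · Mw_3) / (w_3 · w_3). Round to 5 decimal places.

w1 = Mv₀ = (4·2 + (-1)·4 + 2·2; (-5)·2 + 2·4 + 3·2; 3·2 + 6·4 + (-3)·2) = (8, 4, 24)
w2 = Mw1 = (4·8 + (-1)·4 + 2·24; (-5)·8 + 2·4 + 3·24; 3·8 + 6·4 + (-3)·24) = (76, 40, -24)
w3 = Mw2 = (216, -372, 540)
Mw3 = (2316, -204, -3204)
w3·Mw3 = 216·2316 + (-372)·(-204) + 540·(-3204) = -1154016; w3·w3 = 216·216 + (-372)·(-372) + 540·540 = 476640
λ ≈ -1154016/476640 = -2.42115

λ ≈ -2.42115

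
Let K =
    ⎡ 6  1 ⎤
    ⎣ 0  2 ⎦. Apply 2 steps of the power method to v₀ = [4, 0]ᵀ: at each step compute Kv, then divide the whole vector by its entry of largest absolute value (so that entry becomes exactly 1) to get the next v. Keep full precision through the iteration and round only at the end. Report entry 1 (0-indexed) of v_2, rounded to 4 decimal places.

0.0000

Kv0 = (24.00000, 0.00000); divide by 24.00000 → v1 = (1.00000, 0.00000)
Kv1 = (6.00000, 0.00000); divide by 6.00000 → v2 = (1.00000, 0.00000)
Requested entry of v2: 0/144 = 0.0000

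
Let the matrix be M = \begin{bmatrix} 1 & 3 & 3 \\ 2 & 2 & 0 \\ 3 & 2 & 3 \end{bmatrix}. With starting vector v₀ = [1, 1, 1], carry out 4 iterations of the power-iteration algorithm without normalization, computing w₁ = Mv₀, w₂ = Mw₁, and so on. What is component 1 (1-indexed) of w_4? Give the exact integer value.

1654

w1 = Mv₀ = (1·1 + 3·1 + 3·1; 2·1 + 2·1 + 0·1; 3·1 + 2·1 + 3·1) = (7, 4, 8)
w2 = Mw1 = (1·7 + 3·4 + 3·8; 2·7 + 2·4 + 0·8; 3·7 + 2·4 + 3·8) = (43, 22, 53)
w3 = Mw2 = (268, 130, 332)
w4 = Mw3 = (1654, 796, 2060)
The requested component of w4 is 1654.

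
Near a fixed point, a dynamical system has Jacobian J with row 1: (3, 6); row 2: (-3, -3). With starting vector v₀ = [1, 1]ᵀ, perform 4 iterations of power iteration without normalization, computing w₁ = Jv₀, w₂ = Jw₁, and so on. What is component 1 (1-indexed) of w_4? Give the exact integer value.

w1 = Jv₀ = (9, -6)
w2 = Jw1 = (-9, -9)
w3 = Jw2 = (-81, 54)
w4 = Jw3 = (81, 81)
The requested component of w4 is 81.

81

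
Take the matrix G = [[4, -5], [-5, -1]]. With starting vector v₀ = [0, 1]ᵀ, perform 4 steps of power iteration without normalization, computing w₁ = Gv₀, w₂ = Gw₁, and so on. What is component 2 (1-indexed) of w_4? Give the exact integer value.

w1 = Gv₀ = (-5, -1)
w2 = Gw1 = (-15, 26)
w3 = Gw2 = (-190, 49)
w4 = Gw3 = (-1005, 901)
The requested component of w4 is 901.

901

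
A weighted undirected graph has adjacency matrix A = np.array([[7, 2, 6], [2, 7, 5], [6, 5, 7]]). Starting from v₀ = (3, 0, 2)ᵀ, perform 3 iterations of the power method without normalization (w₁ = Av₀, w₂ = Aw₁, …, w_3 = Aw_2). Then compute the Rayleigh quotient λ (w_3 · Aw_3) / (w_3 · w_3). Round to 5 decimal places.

λ ≈ 15.85742

w1 = Av₀ = (33, 16, 32)
w2 = Aw1 = (455, 338, 502)
w3 = Aw2 = (6873, 5786, 7934)
Aw3 = (107287, 93918, 125706)
w3·Aw3 = 6873·107287 + 5786·93918 + 7934·125706 = 2278144503; w3·w3 = 6873·6873 + 5786·5786 + 7934·7934 = 143664281
λ ≈ 2278144503/143664281 = 15.85742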